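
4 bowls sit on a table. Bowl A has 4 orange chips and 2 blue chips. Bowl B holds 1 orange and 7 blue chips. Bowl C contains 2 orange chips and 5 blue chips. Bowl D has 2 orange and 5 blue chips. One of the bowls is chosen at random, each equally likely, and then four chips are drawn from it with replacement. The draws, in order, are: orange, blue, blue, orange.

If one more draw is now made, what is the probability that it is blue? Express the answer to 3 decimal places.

0.598

The likelihood of the observed sequence under each hypothesis: P(data | bowl A) = (4/6)(2/6)(2/6)(4/6) = 0.049383; P(data | bowl B) = (1/8)(7/8)(7/8)(1/8) = 0.011963; P(data | bowl C) = (2/7)(5/7)(5/7)(2/7) = 0.041649; P(data | bowl D) = (2/7)(5/7)(5/7)(2/7) = 0.041649.
Multiplying each by its prior: 1/4 · 0.049383 = 0.012346, 1/4 · 0.011963 = 0.0029907, 1/4 · 0.041649 = 0.010412, 1/4 · 0.041649 = 0.010412; summing to 0.036161.
Normalising, the posterior is P(bowl A | data) = 0.34141, P(bowl B | data) = 0.082706, P(bowl C | data) = 0.28794, P(bowl D | data) = 0.28794.
The predictive probability is P(blue next | data) = (1/3)(0.34141) + (7/8)(0.082706) + (5/7)(0.28794) + (5/7)(0.28794) = 0.59752.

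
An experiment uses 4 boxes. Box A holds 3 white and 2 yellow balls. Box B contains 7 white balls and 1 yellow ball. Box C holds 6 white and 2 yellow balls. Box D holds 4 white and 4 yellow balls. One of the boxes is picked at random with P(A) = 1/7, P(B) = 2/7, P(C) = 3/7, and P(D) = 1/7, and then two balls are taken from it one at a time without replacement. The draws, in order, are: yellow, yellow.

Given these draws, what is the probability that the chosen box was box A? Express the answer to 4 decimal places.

Under each hypothesis, the probability of the observed sequence is: P(data | box A) = (2/5)(1/4) = 1/10; P(data | box B) = (1/8)(0/7) = 0; P(data | box C) = (2/8)(1/7) = 1/28; P(data | box D) = (4/8)(3/7) = 3/14.
Weighting by the prior gives 1/7 · 1/10 = 1/70, 2/7 · 0 = 0, 3/7 · 1/28 = 3/196, 1/7 · 3/14 = 3/98; these sum to 59/980.
Therefore the posterior P(box A | data) = (1/70) / (59/980) = 14/59.

0.2373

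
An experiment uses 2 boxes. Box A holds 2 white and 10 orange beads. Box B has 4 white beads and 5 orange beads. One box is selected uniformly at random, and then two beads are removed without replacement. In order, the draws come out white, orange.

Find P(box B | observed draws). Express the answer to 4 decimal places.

0.6471

Under each hypothesis, the probability of the observed sequence is: P(data | box A) = (2/12)(10/11) = 5/33; P(data | box B) = (4/9)(5/8) = 5/18.
Weighting by the prior gives 1/2 · 5/33 = 5/66, 1/2 · 5/18 = 5/36; summing to 85/396.
So P(box B | data) = (5/36) / (85/396) = 11/17.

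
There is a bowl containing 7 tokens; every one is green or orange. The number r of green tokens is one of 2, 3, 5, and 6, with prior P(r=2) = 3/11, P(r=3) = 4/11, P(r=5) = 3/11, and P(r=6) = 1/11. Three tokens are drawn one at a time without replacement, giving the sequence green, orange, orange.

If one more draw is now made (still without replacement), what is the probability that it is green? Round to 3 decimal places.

Under each hypothesis, the probability of the observed sequence is: P(data | r = 2) = (2/7)(5/6)(4/5) = 4/21; P(data | r = 3) = (3/7)(4/6)(3/5) = 6/35; P(data | r = 5) = (5/7)(2/6)(1/5) = 1/21; P(data | r = 6) = (6/7)(1/6)(0/5) = 0.
Multiplying each by its prior: 3/11 · 4/21 = 4/77, 4/11 · 6/35 = 24/385, 3/11 · 1/21 = 1/77, 1/11 · 0 = 0; with total 7/55.
Dividing through by the total gives posterior P(r = 2 | data) = 20/49, P(r = 3 | data) = 24/49, P(r = 5 | data) = 5/49, P(r = 6 | data) = 0.
So P(green next | data) = Σ P(green next | H) P(H | data) = (1/4)(20/49) + (1/2)(24/49) + (1)(5/49) = 22/49.

0.449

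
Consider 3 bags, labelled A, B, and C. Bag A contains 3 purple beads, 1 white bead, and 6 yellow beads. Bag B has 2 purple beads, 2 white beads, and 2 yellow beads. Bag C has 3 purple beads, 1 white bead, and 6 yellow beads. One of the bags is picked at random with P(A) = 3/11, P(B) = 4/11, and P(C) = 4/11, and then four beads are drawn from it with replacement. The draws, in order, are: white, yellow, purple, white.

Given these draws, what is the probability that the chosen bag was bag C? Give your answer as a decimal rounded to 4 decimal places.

The likelihood of the observed sequence under each hypothesis: P(data | bag A) = (1/10)(6/10)(3/10)(1/10) = 0.0018; P(data | bag B) = (2/6)(2/6)(2/6)(2/6) = 0.012346; P(data | bag C) = (1/10)(6/10)(3/10)(1/10) = 0.0018.
The prior-weighted likelihoods are 3/11 · 0.0018 = 0.00049091, 4/11 · 0.012346 = 0.0044893, 4/11 · 0.0018 = 0.00065455; with total 0.0056348.
By Bayes' rule, P(bag C | data) = (0.00065455) / (0.0056348) = 0.11616.

0.1162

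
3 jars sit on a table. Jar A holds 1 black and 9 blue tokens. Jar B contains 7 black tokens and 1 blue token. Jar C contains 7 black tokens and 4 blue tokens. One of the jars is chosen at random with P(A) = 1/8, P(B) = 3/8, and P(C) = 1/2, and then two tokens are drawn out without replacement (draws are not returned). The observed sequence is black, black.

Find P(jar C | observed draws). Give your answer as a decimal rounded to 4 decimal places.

Under each hypothesis, the probability of the observed sequence is: P(data | jar A) = (1/10)(0/9) = 0; P(data | jar B) = (7/8)(6/7) = 0.75; P(data | jar C) = (7/11)(6/10) = 0.38182.
Weighting by the prior gives 1/8 · 0 = 0, 3/8 · 0.75 = 0.28125, 1/2 · 0.38182 = 0.19091; summing to 0.47216.
So P(jar C | data) = (0.19091) / (0.47216) = 0.40433.

0.4043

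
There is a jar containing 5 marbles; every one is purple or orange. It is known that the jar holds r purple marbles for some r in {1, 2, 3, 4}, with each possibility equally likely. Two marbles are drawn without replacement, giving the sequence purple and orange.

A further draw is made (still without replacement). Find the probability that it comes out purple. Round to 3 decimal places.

For each hypothesis, P(data | H) works out to: P(data | r = 1) = (1/5)(4/4) = 1/5; P(data | r = 2) = (2/5)(3/4) = 3/10; P(data | r = 3) = (3/5)(2/4) = 3/10; P(data | r = 4) = (4/5)(1/4) = 1/5.
The prior-weighted likelihoods are 1/4 · 1/5 = 1/20, 1/4 · 3/10 = 3/40, 1/4 · 3/10 = 3/40, 1/4 · 1/5 = 1/20; with total 1/4.
Dividing through by the total gives posterior P(r = 1 | data) = 1/5, P(r = 2 | data) = 3/10, P(r = 3 | data) = 3/10, P(r = 4 | data) = 1/5.
So P(purple next | data) = Σ P(purple next | H) P(H | data) = (0)(1/5) + (1/3)(3/10) + (2/3)(3/10) + (1)(1/5) = 1/2.

0.500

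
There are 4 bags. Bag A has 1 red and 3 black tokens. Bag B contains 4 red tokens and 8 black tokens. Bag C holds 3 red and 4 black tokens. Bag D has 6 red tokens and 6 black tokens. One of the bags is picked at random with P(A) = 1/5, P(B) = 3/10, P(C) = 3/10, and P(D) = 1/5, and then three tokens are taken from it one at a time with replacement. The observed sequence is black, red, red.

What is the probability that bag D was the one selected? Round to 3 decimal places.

For each hypothesis, P(data | H) works out to: P(data | bag A) = (3/4)(1/4)(1/4) = 0.046875; P(data | bag B) = (8/12)(4/12)(4/12) = 0.074074; P(data | bag C) = (4/7)(3/7)(3/7) = 0.10496; P(data | bag D) = (6/12)(6/12)(6/12) = 0.125.
Multiplying each by its prior: 1/5 · 0.046875 = 0.009375, 3/10 · 0.074074 = 0.022222, 3/10 · 0.10496 = 0.031487, 1/5 · 0.125 = 0.025; these sum to 0.088084.
By Bayes' rule, P(bag D | data) = (0.025) / (0.088084) = 0.28382.

0.284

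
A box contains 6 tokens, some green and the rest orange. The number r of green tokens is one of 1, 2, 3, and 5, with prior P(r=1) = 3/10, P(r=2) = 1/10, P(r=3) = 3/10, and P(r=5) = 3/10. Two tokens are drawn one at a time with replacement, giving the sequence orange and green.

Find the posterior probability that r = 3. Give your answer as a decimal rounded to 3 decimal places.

0.415

The likelihood of the observed sequence under each hypothesis: P(data | r = 1) = (5/6)(1/6) = 5/36; P(data | r = 2) = (4/6)(2/6) = 2/9; P(data | r = 3) = (3/6)(3/6) = 1/4; P(data | r = 5) = (1/6)(5/6) = 5/36.
The prior-weighted likelihoods are 3/10 · 5/36 = 1/24, 1/10 · 2/9 = 1/45, 3/10 · 1/4 = 3/40, 3/10 · 5/36 = 1/24; these sum to 13/72.
So P(r = 3 | data) = (3/40) / (13/72) = 27/65.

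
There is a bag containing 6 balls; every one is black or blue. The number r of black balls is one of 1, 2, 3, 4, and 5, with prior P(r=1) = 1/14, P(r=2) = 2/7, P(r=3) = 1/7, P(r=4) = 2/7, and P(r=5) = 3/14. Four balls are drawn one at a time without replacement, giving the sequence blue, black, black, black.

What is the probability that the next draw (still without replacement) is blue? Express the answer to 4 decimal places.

Under each hypothesis, the probability of the observed sequence is: P(data | r = 1) = (5/6)(1/5)(0/4) = 0; P(data | r = 2) = (4/6)(2/5)(1/4)(0/3) = 0; P(data | r = 3) = (3/6)(3/5)(2/4)(1/3) = 1/20; P(data | r = 4) = (2/6)(4/5)(3/4)(2/3) = 2/15; P(data | r = 5) = (1/6)(5/5)(4/4)(3/3) = 1/6.
Weighting by the prior gives 1/14 · 0 = 0, 2/7 · 0 = 0, 1/7 · 1/20 = 1/140, 2/7 · 2/15 = 4/105, 3/14 · 1/6 = 1/28; with total 17/210.
The posterior is then P(r = 1 | data) = 0, P(r = 2 | data) = 0, P(r = 3 | data) = 3/34, P(r = 4 | data) = 8/17, P(r = 5 | data) = 15/34.
Averaging over the posterior, P(blue next | data) = (1)(3/34) + (1/2)(8/17) + (0)(15/34) = 11/34.

0.3235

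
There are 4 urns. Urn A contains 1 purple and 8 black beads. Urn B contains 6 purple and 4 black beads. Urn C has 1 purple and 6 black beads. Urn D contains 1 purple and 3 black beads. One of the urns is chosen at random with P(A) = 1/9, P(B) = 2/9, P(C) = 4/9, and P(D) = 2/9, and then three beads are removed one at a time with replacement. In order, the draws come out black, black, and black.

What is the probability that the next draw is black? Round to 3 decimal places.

For each hypothesis, P(data | H) works out to: P(data | urn A) = (8/9)(8/9)(8/9) = 0.70233; P(data | urn B) = (4/10)(4/10)(4/10) = 0.064; P(data | urn C) = (6/7)(6/7)(6/7) = 0.62974; P(data | urn D) = (3/4)(3/4)(3/4) = 0.42188.
The prior-weighted likelihoods are 1/9 · 0.70233 = 0.078037, 2/9 · 0.064 = 0.014222, 4/9 · 0.62974 = 0.27988, 2/9 · 0.42188 = 0.09375; with total 0.46589.
Dividing through by the total gives posterior P(urn A | data) = 0.1675, P(urn B | data) = 0.030527, P(urn C | data) = 0.60075, P(urn D | data) = 0.20123.
Averaging over the posterior, P(black next | data) = (8/9)(0.1675) + (2/5)(0.030527) + (6/7)(0.60075) + (3/4)(0.20123) = 0.82695.

0.827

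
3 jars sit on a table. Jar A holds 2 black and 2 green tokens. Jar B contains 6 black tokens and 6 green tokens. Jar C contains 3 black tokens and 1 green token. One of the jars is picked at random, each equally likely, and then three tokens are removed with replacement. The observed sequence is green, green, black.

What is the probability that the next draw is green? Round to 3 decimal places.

For each hypothesis, P(data | H) works out to: P(data | jar A) = (2/4)(2/4)(2/4) = 1/8; P(data | jar B) = (6/12)(6/12)(6/12) = 1/8; P(data | jar C) = (1/4)(1/4)(3/4) = 3/64.
Multiplying each by its prior: 1/3 · 1/8 = 1/24, 1/3 · 1/8 = 1/24, 1/3 · 3/64 = 1/64; summing to 19/192.
Dividing through by the total gives posterior P(jar A | data) = 8/19, P(jar B | data) = 8/19, P(jar C | data) = 3/19.
Averaging over the posterior, P(green next | data) = (1/2)(8/19) + (1/2)(8/19) + (1/4)(3/19) = 35/76.

0.461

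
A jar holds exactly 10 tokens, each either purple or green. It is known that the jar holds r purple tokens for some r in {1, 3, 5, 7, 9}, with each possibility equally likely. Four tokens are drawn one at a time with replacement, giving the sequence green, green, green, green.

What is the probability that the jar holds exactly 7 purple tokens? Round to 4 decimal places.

The likelihood of the observed sequence under each hypothesis: P(data | r = 1) = (9/10)(9/10)(9/10)(9/10) = 0.6561; P(data | r = 3) = (7/10)(7/10)(7/10)(7/10) = 0.2401; P(data | r = 5) = (5/10)(5/10)(5/10)(5/10) = 0.0625; P(data | r = 7) = (3/10)(3/10)(3/10)(3/10) = 0.0081; P(data | r = 9) = (1/10)(1/10)(1/10)(1/10) = 0.0001.
Multiplying each by its prior: 1/5 · 0.6561 = 0.13122, 1/5 · 0.2401 = 0.04802, 1/5 · 0.0625 = 0.0125, 1/5 · 0.0081 = 0.00162, 1/5 · 0.0001 = 2e-05; with total 0.19338.
Therefore the posterior P(r = 7 | data) = (0.00162) / (0.19338) = 0.0083773.

0.0084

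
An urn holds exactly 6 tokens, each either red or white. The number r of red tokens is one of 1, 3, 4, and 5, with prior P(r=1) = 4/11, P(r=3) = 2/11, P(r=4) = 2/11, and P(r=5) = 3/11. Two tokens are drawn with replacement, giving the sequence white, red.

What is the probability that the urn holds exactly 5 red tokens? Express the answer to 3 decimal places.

0.217

Under each hypothesis, the probability of the observed sequence is: P(data | r = 1) = (5/6)(1/6) = 5/36; P(data | r = 3) = (3/6)(3/6) = 1/4; P(data | r = 4) = (2/6)(4/6) = 2/9; P(data | r = 5) = (1/6)(5/6) = 5/36.
Weighting by the prior gives 4/11 · 5/36 = 5/99, 2/11 · 1/4 = 1/22, 2/11 · 2/9 = 4/99, 3/11 · 5/36 = 5/132; summing to 23/132.
Hence P(r = 5 | data) = (5/132) / (23/132) = 5/23.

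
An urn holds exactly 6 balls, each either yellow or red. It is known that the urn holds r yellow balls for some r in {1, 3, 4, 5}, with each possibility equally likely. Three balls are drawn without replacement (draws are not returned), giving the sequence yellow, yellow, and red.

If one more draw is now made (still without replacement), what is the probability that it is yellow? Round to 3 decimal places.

0.677

The likelihood of the observed sequence under each hypothesis: P(data | r = 1) = (1/6)(0/5) = 0; P(data | r = 3) = (3/6)(2/5)(3/4) = 3/20; P(data | r = 4) = (4/6)(3/5)(2/4) = 1/5; P(data | r = 5) = (5/6)(4/5)(1/4) = 1/6.
Multiplying each by its prior: 1/4 · 0 = 0, 1/4 · 3/20 = 3/80, 1/4 · 1/5 = 1/20, 1/4 · 1/6 = 1/24; with total 31/240.
Normalising, the posterior is P(r = 1 | data) = 0, P(r = 3 | data) = 9/31, P(r = 4 | data) = 12/31, P(r = 5 | data) = 10/31.
Averaging over the posterior, P(yellow next | data) = (1/3)(9/31) + (2/3)(12/31) + (1)(10/31) = 21/31.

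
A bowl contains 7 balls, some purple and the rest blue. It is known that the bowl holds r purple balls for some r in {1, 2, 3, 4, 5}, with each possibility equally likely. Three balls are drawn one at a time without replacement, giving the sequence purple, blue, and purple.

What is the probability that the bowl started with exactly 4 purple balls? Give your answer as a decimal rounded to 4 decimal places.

For each hypothesis, P(data | H) works out to: P(data | r = 1) = (1/7)(6/6)(0/5) = 0; P(data | r = 2) = (2/7)(5/6)(1/5) = 1/21; P(data | r = 3) = (3/7)(4/6)(2/5) = 4/35; P(data | r = 4) = (4/7)(3/6)(3/5) = 6/35; P(data | r = 5) = (5/7)(2/6)(4/5) = 4/21.
The prior-weighted likelihoods are 1/5 · 0 = 0, 1/5 · 1/21 = 1/105, 1/5 · 4/35 = 4/175, 1/5 · 6/35 = 6/175, 1/5 · 4/21 = 4/105; with total 11/105.
So P(r = 4 | data) = (6/175) / (11/105) = 18/55.

0.3273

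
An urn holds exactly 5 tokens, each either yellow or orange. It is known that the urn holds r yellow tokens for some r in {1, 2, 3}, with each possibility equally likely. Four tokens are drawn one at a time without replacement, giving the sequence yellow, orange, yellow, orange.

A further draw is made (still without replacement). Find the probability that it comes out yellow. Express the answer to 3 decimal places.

0.500

Under each hypothesis, the probability of the observed sequence is: P(data | r = 1) = (1/5)(4/4)(0/3) = 0; P(data | r = 2) = (2/5)(3/4)(1/3)(2/2) = 1/10; P(data | r = 3) = (3/5)(2/4)(2/3)(1/2) = 1/10.
Multiplying each by its prior: 1/3 · 0 = 0, 1/3 · 1/10 = 1/30, 1/3 · 1/10 = 1/30; summing to 1/15.
The posterior is then P(r = 1 | data) = 0, P(r = 2 | data) = 1/2, P(r = 3 | data) = 1/2.
So P(yellow next | data) = Σ P(yellow next | H) P(H | data) = (0)(1/2) + (1)(1/2) = 1/2.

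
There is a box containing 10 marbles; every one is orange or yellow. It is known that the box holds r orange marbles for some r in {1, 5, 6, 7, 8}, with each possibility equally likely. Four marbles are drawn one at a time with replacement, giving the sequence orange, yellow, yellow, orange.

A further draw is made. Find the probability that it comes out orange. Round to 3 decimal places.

The likelihood of the observed sequence under each hypothesis: P(data | r = 1) = (1/10)(9/10)(9/10)(1/10) = 0.0081; P(data | r = 5) = (5/10)(5/10)(5/10)(5/10) = 0.0625; P(data | r = 6) = (6/10)(4/10)(4/10)(6/10) = 0.0576; P(data | r = 7) = (7/10)(3/10)(3/10)(7/10) = 0.0441; P(data | r = 8) = (8/10)(2/10)(2/10)(8/10) = 0.0256.
Weighting by the prior gives 1/5 · 0.0081 = 0.00162, 1/5 · 0.0625 = 0.0125, 1/5 · 0.0576 = 0.01152, 1/5 · 0.0441 = 0.00882, 1/5 · 0.0256 = 0.00512; summing to 0.03958.
Dividing through by the total gives posterior P(r = 1 | data) = 0.04093, P(r = 5 | data) = 0.31582, P(r = 6 | data) = 0.29106, P(r = 7 | data) = 0.22284, P(r = 8 | data) = 0.12936.
Averaging over the posterior, P(orange next | data) = (1/10)(0.04093) + (1/2)(0.31582) + (3/5)(0.29106) + (7/10)(0.22284) + (4/5)(0.12936) = 0.59611.

0.596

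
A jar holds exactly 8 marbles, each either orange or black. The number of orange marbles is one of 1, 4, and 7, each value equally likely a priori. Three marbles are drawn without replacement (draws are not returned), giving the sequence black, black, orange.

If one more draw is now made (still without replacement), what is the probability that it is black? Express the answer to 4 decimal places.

0.6800

For each hypothesis, P(data | H) works out to: P(data | r = 1) = (7/8)(6/7)(1/6) = 1/8; P(data | r = 4) = (4/8)(3/7)(4/6) = 1/7; P(data | r = 7) = (1/8)(0/7) = 0.
Multiplying each by its prior: 1/3 · 1/8 = 1/24, 1/3 · 1/7 = 1/21, 1/3 · 0 = 0; these sum to 5/56.
Normalising, the posterior is P(r = 1 | data) = 7/15, P(r = 4 | data) = 8/15, P(r = 7 | data) = 0.
Averaging over the posterior, P(black next | data) = (1)(7/15) + (2/5)(8/15) = 17/25.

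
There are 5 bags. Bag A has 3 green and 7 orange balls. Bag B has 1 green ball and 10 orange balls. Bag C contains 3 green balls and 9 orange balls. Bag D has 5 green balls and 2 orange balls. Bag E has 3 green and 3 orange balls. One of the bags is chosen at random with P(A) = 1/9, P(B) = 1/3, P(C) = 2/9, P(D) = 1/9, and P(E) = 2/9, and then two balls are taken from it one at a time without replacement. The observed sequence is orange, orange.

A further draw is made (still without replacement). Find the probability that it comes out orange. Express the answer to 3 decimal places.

The likelihood of the observed sequence under each hypothesis: P(data | bag A) = (7/10)(6/9) = 0.46667; P(data | bag B) = (10/11)(9/10) = 0.81818; P(data | bag C) = (9/12)(8/11) = 0.54545; P(data | bag D) = (2/7)(1/6) = 0.047619; P(data | bag E) = (3/6)(2/5) = 0.2.
The prior-weighted likelihoods are 1/9 · 0.46667 = 0.051852, 1/3 · 0.81818 = 0.27273, 2/9 · 0.54545 = 0.12121, 1/9 · 0.047619 = 0.005291, 2/9 · 0.2 = 0.044444; with total 0.49553.
The posterior is then P(bag A | data) = 0.10464, P(bag B | data) = 0.55038, P(bag C | data) = 0.24461, P(bag D | data) = 0.010678, P(bag E | data) = 0.089691.
So P(orange next | data) = Σ P(orange next | H) P(H | data) = (5/8)(0.10464) + (8/9)(0.55038) + (7/10)(0.24461) + (0)(0.010678) + (1/4)(0.089691) = 0.74828.

0.748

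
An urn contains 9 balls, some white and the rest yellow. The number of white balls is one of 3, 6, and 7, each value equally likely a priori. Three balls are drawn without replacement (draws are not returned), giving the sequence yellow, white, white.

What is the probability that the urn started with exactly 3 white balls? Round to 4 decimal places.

Under each hypothesis, the probability of the observed sequence is: P(data | r = 3) = (6/9)(3/8)(2/7) = 1/14; P(data | r = 6) = (3/9)(6/8)(5/7) = 5/28; P(data | r = 7) = (2/9)(7/8)(6/7) = 1/6.
Weighting by the prior gives 1/3 · 1/14 = 1/42, 1/3 · 5/28 = 5/84, 1/3 · 1/6 = 1/18; summing to 5/36.
Hence P(r = 3 | data) = (1/42) / (5/36) = 6/35.

0.1714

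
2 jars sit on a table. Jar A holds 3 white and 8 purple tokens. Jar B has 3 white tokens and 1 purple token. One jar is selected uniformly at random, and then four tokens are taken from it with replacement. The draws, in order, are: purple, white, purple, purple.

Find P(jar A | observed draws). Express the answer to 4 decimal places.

0.8995

Compute the likelihood of the observed sequence for each case: P(data | jar A) = (8/11)(3/11)(8/11)(8/11) = 0.10491; P(data | jar B) = (1/4)(3/4)(1/4)(1/4) = 0.011719.
The prior-weighted likelihoods are 1/2 · 0.10491 = 0.052455, 1/2 · 0.011719 = 0.0058594; summing to 0.058315.
Hence P(jar A | data) = (0.052455) / (0.058315) = 0.89952.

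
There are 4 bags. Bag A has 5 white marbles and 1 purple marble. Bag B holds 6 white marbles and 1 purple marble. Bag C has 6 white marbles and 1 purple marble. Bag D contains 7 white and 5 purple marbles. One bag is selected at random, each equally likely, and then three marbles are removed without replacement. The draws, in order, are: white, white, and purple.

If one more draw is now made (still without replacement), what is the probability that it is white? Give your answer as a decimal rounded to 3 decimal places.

0.884

Compute the likelihood of the observed sequence for each case: P(data | bag A) = (5/6)(4/5)(1/4) = 0.16667; P(data | bag B) = (6/7)(5/6)(1/5) = 0.14286; P(data | bag C) = (6/7)(5/6)(1/5) = 0.14286; P(data | bag D) = (7/12)(6/11)(5/10) = 0.15909.
Multiplying each by its prior: 1/4 · 0.16667 = 0.041667, 1/4 · 0.14286 = 0.035714, 1/4 · 0.14286 = 0.035714, 1/4 · 0.15909 = 0.039773; with total 0.15287.
Dividing through by the total gives posterior P(bag A | data) = 0.27257, P(bag B | data) = 0.23363, P(bag C | data) = 0.23363, P(bag D | data) = 0.26018.
Averaging over the posterior, P(white next | data) = (1)(0.27257) + (1)(0.23363) + (1)(0.23363) + (5/9)(0.26018) = 0.88437.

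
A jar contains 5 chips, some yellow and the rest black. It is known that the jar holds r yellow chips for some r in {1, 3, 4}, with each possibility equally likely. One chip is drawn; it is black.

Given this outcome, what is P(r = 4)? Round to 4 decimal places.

For each hypothesis, P(data | H) works out to: P(data | r = 1) = (4/5) = 4/5; P(data | r = 3) = (2/5) = 2/5; P(data | r = 4) = (1/5) = 1/5.
The prior-weighted likelihoods are 1/3 · 4/5 = 4/15, 1/3 · 2/5 = 2/15, 1/3 · 1/5 = 1/15; these sum to 7/15.
Therefore the posterior P(r = 4 | data) = (1/15) / (7/15) = 1/7.

0.1429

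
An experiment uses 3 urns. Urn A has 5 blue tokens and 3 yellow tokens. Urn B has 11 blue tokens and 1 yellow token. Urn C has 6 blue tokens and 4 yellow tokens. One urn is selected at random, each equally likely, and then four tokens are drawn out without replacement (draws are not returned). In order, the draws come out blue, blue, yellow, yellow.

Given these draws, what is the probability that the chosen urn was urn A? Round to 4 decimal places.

0.5000

For each hypothesis, P(data | H) works out to: P(data | urn A) = (5/8)(4/7)(3/6)(2/5) = 1/14; P(data | urn B) = (11/12)(10/11)(1/10)(0/9) = 0; P(data | urn C) = (6/10)(5/9)(4/8)(3/7) = 1/14.
Weighting by the prior gives 1/3 · 1/14 = 1/42, 1/3 · 0 = 0, 1/3 · 1/14 = 1/42; with total 1/21.
Therefore the posterior P(urn A | data) = (1/42) / (1/21) = 1/2.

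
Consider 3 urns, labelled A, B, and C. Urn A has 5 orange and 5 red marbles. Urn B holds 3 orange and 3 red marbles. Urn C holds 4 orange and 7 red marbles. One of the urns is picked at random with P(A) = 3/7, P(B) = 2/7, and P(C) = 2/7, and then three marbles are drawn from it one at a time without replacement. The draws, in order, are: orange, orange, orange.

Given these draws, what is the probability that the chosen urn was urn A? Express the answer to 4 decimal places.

0.6274

Under each hypothesis, the probability of the observed sequence is: P(data | urn A) = (5/10)(4/9)(3/8) = 0.083333; P(data | urn B) = (3/6)(2/5)(1/4) = 0.05; P(data | urn C) = (4/11)(3/10)(2/9) = 0.024242.
Multiplying each by its prior: 3/7 · 0.083333 = 0.035714, 2/7 · 0.05 = 0.014286, 2/7 · 0.024242 = 0.0069264; these sum to 0.056926.
Therefore the posterior P(urn A | data) = (0.035714) / (0.056926) = 0.62738.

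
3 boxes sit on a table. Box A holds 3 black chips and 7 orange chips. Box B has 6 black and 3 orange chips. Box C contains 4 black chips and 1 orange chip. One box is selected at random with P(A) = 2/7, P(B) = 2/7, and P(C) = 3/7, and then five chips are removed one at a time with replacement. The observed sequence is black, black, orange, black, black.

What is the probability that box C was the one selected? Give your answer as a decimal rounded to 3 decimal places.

The likelihood of the observed sequence under each hypothesis: P(data | box A) = (3/10)(3/10)(7/10)(3/10)(3/10) = 0.00567; P(data | box B) = (6/9)(6/9)(3/9)(6/9)(6/9) = 0.065844; P(data | box C) = (4/5)(4/5)(1/5)(4/5)(4/5) = 0.08192.
Weighting by the prior gives 2/7 · 0.00567 = 0.00162, 2/7 · 0.065844 = 0.018812, 3/7 · 0.08192 = 0.035109; with total 0.055541.
Hence P(box C | data) = (0.035109) / (0.055541) = 0.63212.

0.632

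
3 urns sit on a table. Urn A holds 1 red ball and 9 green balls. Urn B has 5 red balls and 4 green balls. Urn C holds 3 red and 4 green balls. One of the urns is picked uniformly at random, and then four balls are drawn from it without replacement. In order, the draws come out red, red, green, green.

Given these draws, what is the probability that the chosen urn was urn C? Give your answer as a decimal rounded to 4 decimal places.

Compute the likelihood of the observed sequence for each case: P(data | urn A) = (1/10)(0/9) = 0; P(data | urn B) = (5/9)(4/8)(4/7)(3/6) = 5/63; P(data | urn C) = (3/7)(2/6)(4/5)(3/4) = 3/35.
Multiplying each by its prior: 1/3 · 0 = 0, 1/3 · 5/63 = 5/189, 1/3 · 3/35 = 1/35; with total 52/945.
By Bayes' rule, P(urn C | data) = (1/35) / (52/945) = 27/52.

0.5192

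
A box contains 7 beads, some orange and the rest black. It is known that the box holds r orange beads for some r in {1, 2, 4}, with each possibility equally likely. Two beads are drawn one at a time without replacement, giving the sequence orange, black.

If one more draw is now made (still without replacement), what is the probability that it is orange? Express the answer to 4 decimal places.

For each hypothesis, P(data | H) works out to: P(data | r = 1) = (1/7)(6/6) = 1/7; P(data | r = 2) = (2/7)(5/6) = 5/21; P(data | r = 4) = (4/7)(3/6) = 2/7.
Weighting by the prior gives 1/3 · 1/7 = 1/21, 1/3 · 5/21 = 5/63, 1/3 · 2/7 = 2/21; summing to 2/9.
Dividing through by the total gives posterior P(r = 1 | data) = 3/14, P(r = 2 | data) = 5/14, P(r = 4 | data) = 3/7.
The predictive probability is P(orange next | data) = (0)(3/14) + (1/5)(5/14) + (3/5)(3/7) = 23/70.

0.3286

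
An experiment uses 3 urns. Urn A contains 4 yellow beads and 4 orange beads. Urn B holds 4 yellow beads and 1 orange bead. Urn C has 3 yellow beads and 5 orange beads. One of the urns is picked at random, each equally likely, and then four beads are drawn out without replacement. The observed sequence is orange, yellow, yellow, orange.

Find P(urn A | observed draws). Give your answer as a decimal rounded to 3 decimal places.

0.545

Compute the likelihood of the observed sequence for each case: P(data | urn A) = (4/8)(4/7)(3/6)(3/5) = 3/35; P(data | urn B) = (1/5)(4/4)(3/3)(0/2) = 0; P(data | urn C) = (5/8)(3/7)(2/6)(4/5) = 1/14.
The prior-weighted likelihoods are 1/3 · 3/35 = 1/35, 1/3 · 0 = 0, 1/3 · 1/14 = 1/42; these sum to 11/210.
So P(urn A | data) = (1/35) / (11/210) = 6/11.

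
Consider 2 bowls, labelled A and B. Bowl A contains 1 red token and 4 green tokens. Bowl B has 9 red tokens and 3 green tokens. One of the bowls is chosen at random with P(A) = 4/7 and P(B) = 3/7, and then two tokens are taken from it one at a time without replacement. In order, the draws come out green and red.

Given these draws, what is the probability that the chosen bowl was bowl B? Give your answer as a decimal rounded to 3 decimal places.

For each hypothesis, P(data | H) works out to: P(data | bowl A) = (4/5)(1/4) = 0.2; P(data | bowl B) = (3/12)(9/11) = 0.20455.
The prior-weighted likelihoods are 4/7 · 0.2 = 0.11429, 3/7 · 0.20455 = 0.087662; with total 0.20195.
So P(bowl B | data) = (0.087662) / (0.20195) = 0.43408.

0.434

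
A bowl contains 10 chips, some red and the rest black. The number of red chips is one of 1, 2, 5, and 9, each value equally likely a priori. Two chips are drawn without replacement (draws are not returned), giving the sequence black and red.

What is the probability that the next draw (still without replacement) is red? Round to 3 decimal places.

0.398

Compute the likelihood of the observed sequence for each case: P(data | r = 1) = (9/10)(1/9) = 1/10; P(data | r = 2) = (8/10)(2/9) = 8/45; P(data | r = 5) = (5/10)(5/9) = 5/18; P(data | r = 9) = (1/10)(9/9) = 1/10.
The prior-weighted likelihoods are 1/4 · 1/10 = 1/40, 1/4 · 8/45 = 2/45, 1/4 · 5/18 = 5/72, 1/4 · 1/10 = 1/40; these sum to 59/360.
Dividing through by the total gives posterior P(r = 1 | data) = 9/59, P(r = 2 | data) = 16/59, P(r = 5 | data) = 25/59, P(r = 9 | data) = 9/59.
So P(red next | data) = Σ P(red next | H) P(H | data) = (0)(9/59) + (1/8)(16/59) + (1/2)(25/59) + (1)(9/59) = 47/118.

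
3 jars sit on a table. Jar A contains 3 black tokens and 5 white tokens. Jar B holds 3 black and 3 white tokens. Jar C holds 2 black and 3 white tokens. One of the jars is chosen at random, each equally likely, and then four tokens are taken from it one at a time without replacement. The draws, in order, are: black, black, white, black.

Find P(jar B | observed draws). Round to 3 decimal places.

Under each hypothesis, the probability of the observed sequence is: P(data | jar A) = (3/8)(2/7)(5/6)(1/5) = 1/56; P(data | jar B) = (3/6)(2/5)(3/4)(1/3) = 1/20; P(data | jar C) = (2/5)(1/4)(3/3)(0/2) = 0.
The prior-weighted likelihoods are 1/3 · 1/56 = 1/168, 1/3 · 1/20 = 1/60, 1/3 · 0 = 0; summing to 19/840.
Hence P(jar B | data) = (1/60) / (19/840) = 14/19.

0.737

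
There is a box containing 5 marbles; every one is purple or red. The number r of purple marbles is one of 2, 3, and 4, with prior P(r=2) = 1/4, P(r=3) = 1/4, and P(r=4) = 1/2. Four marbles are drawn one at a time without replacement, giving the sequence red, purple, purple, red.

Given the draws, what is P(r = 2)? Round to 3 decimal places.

The likelihood of the observed sequence under each hypothesis: P(data | r = 2) = (3/5)(2/4)(1/3)(2/2) = 1/10; P(data | r = 3) = (2/5)(3/4)(2/3)(1/2) = 1/10; P(data | r = 4) = (1/5)(4/4)(3/3)(0/2) = 0.
Multiplying each by its prior: 1/4 · 1/10 = 1/40, 1/4 · 1/10 = 1/40, 1/2 · 0 = 0; these sum to 1/20.
By Bayes' rule, P(r = 2 | data) = (1/40) / (1/20) = 1/2.

0.500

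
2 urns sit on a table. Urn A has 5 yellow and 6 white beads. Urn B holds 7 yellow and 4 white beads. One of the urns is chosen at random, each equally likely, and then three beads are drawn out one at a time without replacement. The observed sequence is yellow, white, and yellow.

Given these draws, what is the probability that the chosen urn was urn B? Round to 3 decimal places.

Under each hypothesis, the probability of the observed sequence is: P(data | urn A) = (5/11)(6/10)(4/9) = 4/33; P(data | urn B) = (7/11)(4/10)(6/9) = 28/165.
Multiplying each by its prior: 1/2 · 4/33 = 2/33, 1/2 · 28/165 = 14/165; with total 8/55.
So P(urn B | data) = (14/165) / (8/55) = 7/12.

0.583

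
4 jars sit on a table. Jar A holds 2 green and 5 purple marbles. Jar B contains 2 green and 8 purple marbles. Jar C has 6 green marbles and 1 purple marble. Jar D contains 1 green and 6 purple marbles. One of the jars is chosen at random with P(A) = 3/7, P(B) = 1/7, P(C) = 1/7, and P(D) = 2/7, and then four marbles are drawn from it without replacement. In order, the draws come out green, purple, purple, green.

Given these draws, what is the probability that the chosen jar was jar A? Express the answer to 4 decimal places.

Under each hypothesis, the probability of the observed sequence is: P(data | jar A) = (2/7)(5/6)(4/5)(1/4) = 0.047619; P(data | jar B) = (2/10)(8/9)(7/8)(1/7) = 0.022222; P(data | jar C) = (6/7)(1/6)(0/5) = 0; P(data | jar D) = (1/7)(6/6)(5/5)(0/4) = 0.
Weighting by the prior gives 3/7 · 0.047619 = 0.020408, 1/7 · 0.022222 = 0.0031746, 1/7 · 0 = 0, 2/7 · 0 = 0; these sum to 0.023583.
Hence P(jar A | data) = (0.020408) / (0.023583) = 0.86538.

0.8654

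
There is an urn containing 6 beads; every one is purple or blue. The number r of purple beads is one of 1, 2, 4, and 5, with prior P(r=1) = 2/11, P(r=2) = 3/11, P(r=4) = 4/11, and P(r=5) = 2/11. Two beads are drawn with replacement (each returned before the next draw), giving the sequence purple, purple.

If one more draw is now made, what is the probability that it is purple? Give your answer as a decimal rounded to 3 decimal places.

Under each hypothesis, the probability of the observed sequence is: P(data | r = 1) = (1/6)(1/6) = 1/36; P(data | r = 2) = (2/6)(2/6) = 1/9; P(data | r = 4) = (4/6)(4/6) = 4/9; P(data | r = 5) = (5/6)(5/6) = 25/36.
Multiplying each by its prior: 2/11 · 1/36 = 1/198, 3/11 · 1/9 = 1/33, 4/11 · 4/9 = 16/99, 2/11 · 25/36 = 25/198; summing to 32/99.
Normalising, the posterior is P(r = 1 | data) = 1/64, P(r = 2 | data) = 3/32, P(r = 4 | data) = 1/2, P(r = 5 | data) = 25/64.
The predictive probability is P(purple next | data) = (1/6)(1/64) + (1/3)(3/32) + (2/3)(1/2) + (5/6)(25/64) = 133/192.

0.693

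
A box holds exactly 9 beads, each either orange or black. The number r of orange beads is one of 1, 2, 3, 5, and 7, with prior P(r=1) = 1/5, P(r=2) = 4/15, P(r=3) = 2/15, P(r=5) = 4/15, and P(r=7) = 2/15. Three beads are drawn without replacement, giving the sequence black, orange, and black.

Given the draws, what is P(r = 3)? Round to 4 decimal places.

For each hypothesis, P(data | H) works out to: P(data | r = 1) = (8/9)(1/8)(7/7) = 1/9; P(data | r = 2) = (7/9)(2/8)(6/7) = 1/6; P(data | r = 3) = (6/9)(3/8)(5/7) = 5/28; P(data | r = 5) = (4/9)(5/8)(3/7) = 5/42; P(data | r = 7) = (2/9)(7/8)(1/7) = 1/36.
Weighting by the prior gives 1/5 · 1/9 = 1/45, 4/15 · 1/6 = 2/45, 2/15 · 5/28 = 1/42, 4/15 · 5/42 = 2/63, 2/15 · 1/36 = 1/270; with total 17/135.
Hence P(r = 3 | data) = (1/42) / (17/135) = 45/238.

0.1891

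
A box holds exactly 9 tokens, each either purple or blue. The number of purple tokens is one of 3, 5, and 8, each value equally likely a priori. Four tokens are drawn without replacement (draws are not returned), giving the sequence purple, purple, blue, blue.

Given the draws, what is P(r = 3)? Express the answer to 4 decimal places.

0.4286

For each hypothesis, P(data | H) works out to: P(data | r = 3) = (3/9)(2/8)(6/7)(5/6) = 5/84; P(data | r = 5) = (5/9)(4/8)(4/7)(3/6) = 5/63; P(data | r = 8) = (8/9)(7/8)(1/7)(0/6) = 0.
Weighting by the prior gives 1/3 · 5/84 = 5/252, 1/3 · 5/63 = 5/189, 1/3 · 0 = 0; these sum to 5/108.
By Bayes' rule, P(r = 3 | data) = (5/252) / (5/108) = 3/7.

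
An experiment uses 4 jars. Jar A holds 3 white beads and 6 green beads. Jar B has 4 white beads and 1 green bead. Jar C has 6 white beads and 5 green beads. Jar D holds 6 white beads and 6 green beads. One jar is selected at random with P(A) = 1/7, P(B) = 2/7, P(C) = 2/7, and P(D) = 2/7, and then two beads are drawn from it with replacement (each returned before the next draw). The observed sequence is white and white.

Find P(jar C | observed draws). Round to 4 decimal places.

Under each hypothesis, the probability of the observed sequence is: P(data | jar A) = (3/9)(3/9) = 0.11111; P(data | jar B) = (4/5)(4/5) = 0.64; P(data | jar C) = (6/11)(6/11) = 0.29752; P(data | jar D) = (6/12)(6/12) = 0.25.
Multiplying each by its prior: 1/7 · 0.11111 = 0.015873, 2/7 · 0.64 = 0.18286, 2/7 · 0.29752 = 0.085006, 2/7 · 0.25 = 0.071429; these sum to 0.35516.
By Bayes' rule, P(jar C | data) = (0.085006) / (0.35516) = 0.23934.

0.2393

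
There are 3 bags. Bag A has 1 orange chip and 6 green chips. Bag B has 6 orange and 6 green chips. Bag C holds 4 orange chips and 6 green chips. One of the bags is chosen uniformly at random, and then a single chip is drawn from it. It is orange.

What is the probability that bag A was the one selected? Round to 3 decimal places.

For each hypothesis, P(data | H) works out to: P(data | bag A) = (1/7) = 1/7; P(data | bag B) = (6/12) = 1/2; P(data | bag C) = (4/10) = 2/5.
The prior-weighted likelihoods are 1/3 · 1/7 = 1/21, 1/3 · 1/2 = 1/6, 1/3 · 2/5 = 2/15; summing to 73/210.
Hence P(bag A | data) = (1/21) / (73/210) = 10/73.

0.137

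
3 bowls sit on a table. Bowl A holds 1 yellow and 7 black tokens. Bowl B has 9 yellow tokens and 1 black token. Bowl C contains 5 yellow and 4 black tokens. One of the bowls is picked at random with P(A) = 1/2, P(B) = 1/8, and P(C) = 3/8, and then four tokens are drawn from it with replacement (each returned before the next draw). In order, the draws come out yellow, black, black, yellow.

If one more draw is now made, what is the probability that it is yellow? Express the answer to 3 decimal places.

0.481

Compute the likelihood of the observed sequence for each case: P(data | bowl A) = (1/8)(7/8)(7/8)(1/8) = 0.011963; P(data | bowl B) = (9/10)(1/10)(1/10)(9/10) = 0.0081; P(data | bowl C) = (5/9)(4/9)(4/9)(5/9) = 0.060966.
Multiplying each by its prior: 1/2 · 0.011963 = 0.0059814, 1/8 · 0.0081 = 0.0010125, 3/8 · 0.060966 = 0.022862; these sum to 0.029856.
The posterior is then P(bowl A | data) = 0.20034, P(bowl B | data) = 0.033912, P(bowl C | data) = 0.76575.
So P(yellow next | data) = Σ P(yellow next | H) P(H | data) = (1/8)(0.20034) + (9/10)(0.033912) + (5/9)(0.76575) = 0.48098.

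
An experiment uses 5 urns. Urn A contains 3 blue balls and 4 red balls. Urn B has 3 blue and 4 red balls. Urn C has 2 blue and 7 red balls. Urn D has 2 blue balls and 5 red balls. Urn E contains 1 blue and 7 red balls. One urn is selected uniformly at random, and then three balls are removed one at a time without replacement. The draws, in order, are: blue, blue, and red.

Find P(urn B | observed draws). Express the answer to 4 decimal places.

0.3760

For each hypothesis, P(data | H) works out to: P(data | urn A) = (3/7)(2/6)(4/5) = 0.11429; P(data | urn B) = (3/7)(2/6)(4/5) = 0.11429; P(data | urn C) = (2/9)(1/8)(7/7) = 0.027778; P(data | urn D) = (2/7)(1/6)(5/5) = 0.047619; P(data | urn E) = (1/8)(0/7) = 0.
The prior-weighted likelihoods are 1/5 · 0.11429 = 0.022857, 1/5 · 0.11429 = 0.022857, 1/5 · 0.027778 = 0.0055556, 1/5 · 0.047619 = 0.0095238, 1/5 · 0 = 0; summing to 0.060794.
So P(urn B | data) = (0.022857) / (0.060794) = 0.37598.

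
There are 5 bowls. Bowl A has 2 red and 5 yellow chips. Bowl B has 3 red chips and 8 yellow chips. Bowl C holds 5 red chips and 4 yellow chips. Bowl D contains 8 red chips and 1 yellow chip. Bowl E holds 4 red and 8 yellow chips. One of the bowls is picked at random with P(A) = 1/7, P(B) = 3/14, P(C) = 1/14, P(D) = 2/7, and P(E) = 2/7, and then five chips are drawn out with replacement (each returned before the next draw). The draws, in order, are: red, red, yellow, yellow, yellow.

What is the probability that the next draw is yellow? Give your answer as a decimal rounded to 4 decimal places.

0.6654

Under each hypothesis, the probability of the observed sequence is: P(data | bowl A) = (2/7)(2/7)(5/7)(5/7)(5/7) = 0.02975; P(data | bowl B) = (3/11)(3/11)(8/11)(8/11)(8/11) = 0.028612; P(data | bowl C) = (5/9)(5/9)(4/9)(4/9)(4/9) = 0.027096; P(data | bowl D) = (8/9)(8/9)(1/9)(1/9)(1/9) = 0.0010838; P(data | bowl E) = (4/12)(4/12)(8/12)(8/12)(8/12) = 0.032922.
Multiplying each by its prior: 1/7 · 0.02975 = 0.0042499, 3/14 · 0.028612 = 0.0061312, 1/14 · 0.027096 = 0.0019354, 2/7 · 0.0010838 = 0.00030967, 2/7 · 0.032922 = 0.0094062; summing to 0.022032.
Normalising, the posterior is P(bowl A | data) = 0.19289, P(bowl B | data) = 0.27828, P(bowl C | data) = 0.087845, P(bowl D | data) = 0.014055, P(bowl E | data) = 0.42693.
So P(yellow next | data) = Σ P(yellow next | H) P(H | data) = (5/7)(0.19289) + (8/11)(0.27828) + (4/9)(0.087845) + (1/9)(0.014055) + (2/3)(0.42693) = 0.66539.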